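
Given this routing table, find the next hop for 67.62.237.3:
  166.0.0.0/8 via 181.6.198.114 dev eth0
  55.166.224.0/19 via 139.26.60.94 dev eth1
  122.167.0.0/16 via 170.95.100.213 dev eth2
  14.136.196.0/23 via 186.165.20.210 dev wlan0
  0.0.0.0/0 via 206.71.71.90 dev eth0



Longest prefix match for 67.62.237.3:
  /8 166.0.0.0: no
  /19 55.166.224.0: no
  /16 122.167.0.0: no
  /23 14.136.196.0: no
  /0 0.0.0.0: MATCH
Selected: next-hop 206.71.71.90 via eth0 (matched /0)


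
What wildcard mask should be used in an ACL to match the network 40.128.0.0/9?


Subnet mask: 255.128.0.0
Wildcard = 255.255.255.255 - subnet mask
255 - 255 = 0
255 - 128 = 127
255 - 0 = 255
255 - 0 = 255
Wildcard: 0.127.255.255


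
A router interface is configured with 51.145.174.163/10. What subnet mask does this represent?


/10 means 10 network bits, 22 host bits
Binary: 11111111110000000000000000000000
Mask: 255.192.0.0


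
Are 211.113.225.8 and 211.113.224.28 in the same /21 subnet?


Mask: 255.255.248.0
211.113.225.8 AND mask = 211.113.224.0
211.113.224.28 AND mask = 211.113.224.0
Yes, same subnet (211.113.224.0)


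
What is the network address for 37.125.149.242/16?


IP:   00100101.01111101.10010101.11110010
Mask: 11111111.11111111.00000000.00000000
AND operation:
Net:  00100101.01111101.00000000.00000000
Network: 37.125.0.0/16


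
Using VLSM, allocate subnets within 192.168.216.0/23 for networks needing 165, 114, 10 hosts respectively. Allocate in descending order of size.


165 hosts -> /24 (254 usable): 192.168.216.0/24
114 hosts -> /25 (126 usable): 192.168.217.0/25
10 hosts -> /28 (14 usable): 192.168.217.128/28
Allocation: 192.168.216.0/24 (165 hosts, 254 usable); 192.168.217.0/25 (114 hosts, 126 usable); 192.168.217.128/28 (10 hosts, 14 usable)


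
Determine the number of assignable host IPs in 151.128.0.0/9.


Host bits = 32 - 9 = 23
Total addresses = 2^23 = 8388608
Usable = total - 2 (network and broadcast)
Usable hosts: 8388606


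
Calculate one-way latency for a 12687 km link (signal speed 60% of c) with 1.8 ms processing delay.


Speed = 0.6 * 3e5 km/s = 180000 km/s
Propagation delay = 12687 / 180000 = 0.0705 s = 70.4833 ms
Processing delay = 1.8 ms
Total one-way latency = 72.2833 ms


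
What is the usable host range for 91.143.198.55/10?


Network: 91.128.0.0
Broadcast: 91.191.255.255
First usable = network + 1
Last usable = broadcast - 1
Range: 91.128.0.1 to 91.191.255.254


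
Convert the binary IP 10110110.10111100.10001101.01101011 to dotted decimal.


10110110 = 182
10111100 = 188
10001101 = 141
01101011 = 107
IP: 182.188.141.107


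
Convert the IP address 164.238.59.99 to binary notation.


164 = 10100100
238 = 11101110
59 = 00111011
99 = 01100011
Binary: 10100100.11101110.00111011.01100011


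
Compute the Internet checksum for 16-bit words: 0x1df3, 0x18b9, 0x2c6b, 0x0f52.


Sum all words (with carry folding):
+ 0x1df3 = 0x1df3
+ 0x18b9 = 0x36ac
+ 0x2c6b = 0x6317
+ 0x0f52 = 0x7269
One's complement: ~0x7269
Checksum = 0x8d96


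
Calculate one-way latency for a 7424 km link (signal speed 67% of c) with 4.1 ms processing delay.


Speed = 0.67 * 3e5 km/s = 201000 km/s
Propagation delay = 7424 / 201000 = 0.0369 s = 36.9353 ms
Processing delay = 4.1 ms
Total one-way latency = 41.0353 ms


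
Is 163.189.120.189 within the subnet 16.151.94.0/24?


Subnet network: 16.151.94.0
Test IP AND mask: 163.189.120.0
No, 163.189.120.189 is not in 16.151.94.0/24


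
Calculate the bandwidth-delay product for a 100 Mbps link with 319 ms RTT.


BDP = bandwidth * RTT
= 100 Mbps * 319 ms
= 100 * 1e6 * 319 / 1000 bits
= 31900000 bits
= 3987500 bytes
= 3894.043 KB
BDP = 31900000 bits (3987500 bytes)


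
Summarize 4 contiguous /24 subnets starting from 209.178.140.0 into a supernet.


Original prefix: /24
Number of subnets: 4 = 2^2
New prefix = 24 - 2 = 22
Supernet: 209.178.140.0/22


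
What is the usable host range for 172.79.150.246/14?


Network: 172.76.0.0
Broadcast: 172.79.255.255
First usable = network + 1
Last usable = broadcast - 1
Range: 172.76.0.1 to 172.79.255.254


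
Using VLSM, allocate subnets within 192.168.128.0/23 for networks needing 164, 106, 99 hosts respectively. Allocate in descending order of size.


164 hosts -> /24 (254 usable): 192.168.128.0/24
106 hosts -> /25 (126 usable): 192.168.129.0/25
99 hosts -> /25 (126 usable): 192.168.129.128/25
Allocation: 192.168.128.0/24 (164 hosts, 254 usable); 192.168.129.0/25 (106 hosts, 126 usable); 192.168.129.128/25 (99 hosts, 126 usable)


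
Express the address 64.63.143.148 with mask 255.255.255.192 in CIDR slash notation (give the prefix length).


Binary: 11111111.11111111.11111111.11000000
Count leading 1s
Prefix: /26


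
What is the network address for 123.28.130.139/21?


IP:   01111011.00011100.10000010.10001011
Mask: 11111111.11111111.11111000.00000000
AND operation:
Net:  01111011.00011100.10000000.00000000
Network: 123.28.128.0/21


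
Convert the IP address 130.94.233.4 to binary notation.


130 = 10000010
94 = 01011110
233 = 11101001
4 = 00000100
Binary: 10000010.01011110.11101001.00000100


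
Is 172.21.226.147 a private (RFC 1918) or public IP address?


RFC 1918 private ranges:
  10.0.0.0/8 (10.0.0.0 - 10.255.255.255)
  172.16.0.0/12 (172.16.0.0 - 172.31.255.255)
  192.168.0.0/16 (192.168.0.0 - 192.168.255.255)
Private (in 172.16.0.0/12)


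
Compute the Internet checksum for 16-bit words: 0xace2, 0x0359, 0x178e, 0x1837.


Sum all words (with carry folding):
+ 0xace2 = 0xace2
+ 0x0359 = 0xb03b
+ 0x178e = 0xc7c9
+ 0x1837 = 0xe000
One's complement: ~0xe000
Checksum = 0x1fff


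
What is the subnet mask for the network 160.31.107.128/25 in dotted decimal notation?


/25 means 25 network bits, 7 host bits
Binary: 11111111111111111111111110000000
Mask: 255.255.255.128


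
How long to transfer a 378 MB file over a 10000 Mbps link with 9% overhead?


Effective throughput = 10000 * (1 - 9/100) = 9100 Mbps
File size in Mb = 378 * 8 = 3024 Mb
Time = 3024 / 9100
Time = 0.3323 seconds


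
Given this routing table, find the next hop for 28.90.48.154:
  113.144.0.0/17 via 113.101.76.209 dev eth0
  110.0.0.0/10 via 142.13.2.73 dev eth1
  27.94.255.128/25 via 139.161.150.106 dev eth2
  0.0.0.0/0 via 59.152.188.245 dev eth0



Longest prefix match for 28.90.48.154:
  /17 113.144.0.0: no
  /10 110.0.0.0: no
  /25 27.94.255.128: no
  /0 0.0.0.0: MATCH
Selected: next-hop 59.152.188.245 via eth0 (matched /0)


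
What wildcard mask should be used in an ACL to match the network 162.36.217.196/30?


Subnet mask: 255.255.255.252
Wildcard = 255.255.255.255 - subnet mask
255 - 255 = 0
255 - 255 = 0
255 - 255 = 0
255 - 252 = 3
Wildcard: 0.0.0.3


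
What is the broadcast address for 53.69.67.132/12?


Network: 53.64.0.0/12
Host bits = 20
Set all host bits to 1:
Broadcast: 53.79.255.255


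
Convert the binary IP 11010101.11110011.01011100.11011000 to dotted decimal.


11010101 = 213
11110011 = 243
01011100 = 92
11011000 = 216
IP: 213.243.92.216


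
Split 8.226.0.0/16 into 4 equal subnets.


New prefix = 16 + 2 = 18
Each subnet has 16384 addresses
  8.226.0.0/18
  8.226.64.0/18
  8.226.128.0/18
  8.226.192.0/18
Subnets: 8.226.0.0/18, 8.226.64.0/18, 8.226.128.0/18, 8.226.192.0/18


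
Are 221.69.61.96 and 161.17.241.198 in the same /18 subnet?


Mask: 255.255.192.0
221.69.61.96 AND mask = 221.69.0.0
161.17.241.198 AND mask = 161.17.192.0
No, different subnets (221.69.0.0 vs 161.17.192.0)


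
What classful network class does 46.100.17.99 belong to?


First octet: 46
Binary: 00101110
0xxxxxxx -> Class A (1-126)
Class A, default mask 255.0.0.0 (/8)


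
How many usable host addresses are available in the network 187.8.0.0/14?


Host bits = 32 - 14 = 18
Total addresses = 2^18 = 262144
Usable = total - 2 (network and broadcast)
Usable hosts: 262142


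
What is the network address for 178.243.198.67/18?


IP:   10110010.11110011.11000110.01000011
Mask: 11111111.11111111.11000000.00000000
AND operation:
Net:  10110010.11110011.11000000.00000000
Network: 178.243.192.0/18


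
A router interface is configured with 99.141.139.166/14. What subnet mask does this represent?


/14 means 14 network bits, 18 host bits
Binary: 11111111111111000000000000000000
Mask: 255.252.0.0


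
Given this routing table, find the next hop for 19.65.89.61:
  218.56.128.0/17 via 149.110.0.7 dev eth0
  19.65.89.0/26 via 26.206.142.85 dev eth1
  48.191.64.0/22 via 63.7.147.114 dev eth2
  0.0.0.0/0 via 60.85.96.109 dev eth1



Longest prefix match for 19.65.89.61:
  /17 218.56.128.0: no
  /26 19.65.89.0: MATCH
  /22 48.191.64.0: no
  /0 0.0.0.0: MATCH
Selected: next-hop 26.206.142.85 via eth1 (matched /26)


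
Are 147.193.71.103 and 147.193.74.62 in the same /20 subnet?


Mask: 255.255.240.0
147.193.71.103 AND mask = 147.193.64.0
147.193.74.62 AND mask = 147.193.64.0
Yes, same subnet (147.193.64.0)


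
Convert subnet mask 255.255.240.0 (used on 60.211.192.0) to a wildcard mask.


Subnet mask: 255.255.240.0
Wildcard = 255.255.255.255 - subnet mask
255 - 255 = 0
255 - 255 = 0
255 - 240 = 15
255 - 0 = 255
Wildcard: 0.0.15.255


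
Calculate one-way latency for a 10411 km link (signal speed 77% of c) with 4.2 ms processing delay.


Speed = 0.77 * 3e5 km/s = 231000 km/s
Propagation delay = 10411 / 231000 = 0.0451 s = 45.0693 ms
Processing delay = 4.2 ms
Total one-way latency = 49.2693 ms


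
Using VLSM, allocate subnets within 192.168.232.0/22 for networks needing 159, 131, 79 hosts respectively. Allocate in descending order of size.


159 hosts -> /24 (254 usable): 192.168.232.0/24
131 hosts -> /24 (254 usable): 192.168.233.0/24
79 hosts -> /25 (126 usable): 192.168.234.0/25
Allocation: 192.168.232.0/24 (159 hosts, 254 usable); 192.168.233.0/24 (131 hosts, 254 usable); 192.168.234.0/25 (79 hosts, 126 usable)


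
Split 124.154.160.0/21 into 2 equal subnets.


New prefix = 21 + 1 = 22
Each subnet has 1024 addresses
  124.154.160.0/22
  124.154.164.0/22
Subnets: 124.154.160.0/22, 124.154.164.0/22


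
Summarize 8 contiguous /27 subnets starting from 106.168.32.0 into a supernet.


Original prefix: /27
Number of subnets: 8 = 2^3
New prefix = 27 - 3 = 24
Supernet: 106.168.32.0/24


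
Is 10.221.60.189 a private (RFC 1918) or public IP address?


RFC 1918 private ranges:
  10.0.0.0/8 (10.0.0.0 - 10.255.255.255)
  172.16.0.0/12 (172.16.0.0 - 172.31.255.255)
  192.168.0.0/16 (192.168.0.0 - 192.168.255.255)
Private (in 10.0.0.0/8)


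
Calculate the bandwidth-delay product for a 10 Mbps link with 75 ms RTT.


BDP = bandwidth * RTT
= 10 Mbps * 75 ms
= 10 * 1e6 * 75 / 1000 bits
= 750000 bits
= 93750 bytes
= 91.5527 KB
BDP = 750000 bits (93750 bytes)


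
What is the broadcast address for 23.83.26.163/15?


Network: 23.82.0.0/15
Host bits = 17
Set all host bits to 1:
Broadcast: 23.83.255.255


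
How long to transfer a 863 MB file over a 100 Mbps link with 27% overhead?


Effective throughput = 100 * (1 - 27/100) = 73 Mbps
File size in Mb = 863 * 8 = 6904 Mb
Time = 6904 / 73
Time = 94.5753 seconds


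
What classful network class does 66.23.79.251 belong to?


First octet: 66
Binary: 01000010
0xxxxxxx -> Class A (1-126)
Class A, default mask 255.0.0.0 (/8)


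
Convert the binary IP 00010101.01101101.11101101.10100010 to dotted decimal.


00010101 = 21
01101101 = 109
11101101 = 237
10100010 = 162
IP: 21.109.237.162


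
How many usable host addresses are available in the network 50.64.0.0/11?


Host bits = 32 - 11 = 21
Total addresses = 2^21 = 2097152
Usable = total - 2 (network and broadcast)
Usable hosts: 2097150


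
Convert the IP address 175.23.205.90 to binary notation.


175 = 10101111
23 = 00010111
205 = 11001101
90 = 01011010
Binary: 10101111.00010111.11001101.01011010


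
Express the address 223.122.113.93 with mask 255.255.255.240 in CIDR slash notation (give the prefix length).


Binary: 11111111.11111111.11111111.11110000
Count leading 1s
Prefix: /28


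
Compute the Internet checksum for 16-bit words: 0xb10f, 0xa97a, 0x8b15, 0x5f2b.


Sum all words (with carry folding):
+ 0xb10f = 0xb10f
+ 0xa97a = 0x5a8a
+ 0x8b15 = 0xe59f
+ 0x5f2b = 0x44cb
One's complement: ~0x44cb
Checksum = 0xbb34


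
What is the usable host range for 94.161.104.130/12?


Network: 94.160.0.0
Broadcast: 94.175.255.255
First usable = network + 1
Last usable = broadcast - 1
Range: 94.160.0.1 to 94.175.255.254


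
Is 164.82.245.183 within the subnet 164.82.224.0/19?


Subnet network: 164.82.224.0
Test IP AND mask: 164.82.224.0
Yes, 164.82.245.183 is in 164.82.224.0/19


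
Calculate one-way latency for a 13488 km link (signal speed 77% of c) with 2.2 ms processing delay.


Speed = 0.77 * 3e5 km/s = 231000 km/s
Propagation delay = 13488 / 231000 = 0.0584 s = 58.3896 ms
Processing delay = 2.2 ms
Total one-way latency = 60.5896 ms


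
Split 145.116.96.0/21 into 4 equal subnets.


New prefix = 21 + 2 = 23
Each subnet has 512 addresses
  145.116.96.0/23
  145.116.98.0/23
  145.116.100.0/23
  145.116.102.0/23
Subnets: 145.116.96.0/23, 145.116.98.0/23, 145.116.100.0/23, 145.116.102.0/23


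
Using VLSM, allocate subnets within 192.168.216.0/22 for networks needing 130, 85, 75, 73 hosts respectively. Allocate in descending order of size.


130 hosts -> /24 (254 usable): 192.168.216.0/24
85 hosts -> /25 (126 usable): 192.168.217.0/25
75 hosts -> /25 (126 usable): 192.168.217.128/25
73 hosts -> /25 (126 usable): 192.168.218.0/25
Allocation: 192.168.216.0/24 (130 hosts, 254 usable); 192.168.217.0/25 (85 hosts, 126 usable); 192.168.217.128/25 (75 hosts, 126 usable); 192.168.218.0/25 (73 hosts, 126 usable)


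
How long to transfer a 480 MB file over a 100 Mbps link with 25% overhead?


Effective throughput = 100 * (1 - 25/100) = 75 Mbps
File size in Mb = 480 * 8 = 3840 Mb
Time = 3840 / 75
Time = 51.2 seconds


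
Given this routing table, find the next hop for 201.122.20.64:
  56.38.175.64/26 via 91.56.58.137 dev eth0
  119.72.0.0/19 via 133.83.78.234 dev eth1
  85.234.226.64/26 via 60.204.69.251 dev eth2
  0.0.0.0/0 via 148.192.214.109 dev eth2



Longest prefix match for 201.122.20.64:
  /26 56.38.175.64: no
  /19 119.72.0.0: no
  /26 85.234.226.64: no
  /0 0.0.0.0: MATCH
Selected: next-hop 148.192.214.109 via eth2 (matched /0)


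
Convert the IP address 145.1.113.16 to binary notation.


145 = 10010001
1 = 00000001
113 = 01110001
16 = 00010000
Binary: 10010001.00000001.01110001.00010000


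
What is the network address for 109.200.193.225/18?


IP:   01101101.11001000.11000001.11100001
Mask: 11111111.11111111.11000000.00000000
AND operation:
Net:  01101101.11001000.11000000.00000000
Network: 109.200.192.0/18


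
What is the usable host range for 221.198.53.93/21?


Network: 221.198.48.0
Broadcast: 221.198.55.255
First usable = network + 1
Last usable = broadcast - 1
Range: 221.198.48.1 to 221.198.55.254


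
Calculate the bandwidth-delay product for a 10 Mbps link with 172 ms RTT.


BDP = bandwidth * RTT
= 10 Mbps * 172 ms
= 10 * 1e6 * 172 / 1000 bits
= 1720000 bits
= 215000 bytes
= 209.9609 KB
BDP = 1720000 bits (215000 bytes)


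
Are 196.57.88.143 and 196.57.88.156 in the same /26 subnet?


Mask: 255.255.255.192
196.57.88.143 AND mask = 196.57.88.128
196.57.88.156 AND mask = 196.57.88.128
Yes, same subnet (196.57.88.128)


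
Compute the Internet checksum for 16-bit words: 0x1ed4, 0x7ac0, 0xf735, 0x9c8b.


Sum all words (with carry folding):
+ 0x1ed4 = 0x1ed4
+ 0x7ac0 = 0x9994
+ 0xf735 = 0x90ca
+ 0x9c8b = 0x2d56
One's complement: ~0x2d56
Checksum = 0xd2a9


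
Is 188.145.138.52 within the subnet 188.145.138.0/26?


Subnet network: 188.145.138.0
Test IP AND mask: 188.145.138.0
Yes, 188.145.138.52 is in 188.145.138.0/26


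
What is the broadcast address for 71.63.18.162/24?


Network: 71.63.18.0/24
Host bits = 8
Set all host bits to 1:
Broadcast: 71.63.18.255


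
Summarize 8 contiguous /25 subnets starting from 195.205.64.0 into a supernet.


Original prefix: /25
Number of subnets: 8 = 2^3
New prefix = 25 - 3 = 22
Supernet: 195.205.64.0/22


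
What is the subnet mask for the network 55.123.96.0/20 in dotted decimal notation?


/20 means 20 network bits, 12 host bits
Binary: 11111111111111111111000000000000
Mask: 255.255.240.0


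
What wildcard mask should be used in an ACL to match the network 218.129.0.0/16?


Subnet mask: 255.255.0.0
Wildcard = 255.255.255.255 - subnet mask
255 - 255 = 0
255 - 255 = 0
255 - 0 = 255
255 - 0 = 255
Wildcard: 0.0.255.255


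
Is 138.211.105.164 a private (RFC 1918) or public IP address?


RFC 1918 private ranges:
  10.0.0.0/8 (10.0.0.0 - 10.255.255.255)
  172.16.0.0/12 (172.16.0.0 - 172.31.255.255)
  192.168.0.0/16 (192.168.0.0 - 192.168.255.255)
Public (not in any RFC 1918 range)


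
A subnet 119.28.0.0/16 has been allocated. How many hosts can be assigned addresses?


Host bits = 32 - 16 = 16
Total addresses = 2^16 = 65536
Usable = total - 2 (network and broadcast)
Usable hosts: 65534


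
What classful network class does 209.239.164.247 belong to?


First octet: 209
Binary: 11010001
110xxxxx -> Class C (192-223)
Class C, default mask 255.255.255.0 (/24)


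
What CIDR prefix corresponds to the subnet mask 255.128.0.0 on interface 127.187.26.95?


Binary: 11111111.10000000.00000000.00000000
Count leading 1s
Prefix: /9


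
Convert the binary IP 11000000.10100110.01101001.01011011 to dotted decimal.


11000000 = 192
10100110 = 166
01101001 = 105
01011011 = 91
IP: 192.166.105.91


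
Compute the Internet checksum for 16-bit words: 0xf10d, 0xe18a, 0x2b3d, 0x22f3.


Sum all words (with carry folding):
+ 0xf10d = 0xf10d
+ 0xe18a = 0xd298
+ 0x2b3d = 0xfdd5
+ 0x22f3 = 0x20c9
One's complement: ~0x20c9
Checksum = 0xdf36


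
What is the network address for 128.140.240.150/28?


IP:   10000000.10001100.11110000.10010110
Mask: 11111111.11111111.11111111.11110000
AND operation:
Net:  10000000.10001100.11110000.10010000
Network: 128.140.240.144/28


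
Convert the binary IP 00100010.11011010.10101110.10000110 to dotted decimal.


00100010 = 34
11011010 = 218
10101110 = 174
10000110 = 134
IP: 34.218.174.134


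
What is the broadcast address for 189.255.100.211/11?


Network: 189.224.0.0/11
Host bits = 21
Set all host bits to 1:
Broadcast: 189.255.255.255


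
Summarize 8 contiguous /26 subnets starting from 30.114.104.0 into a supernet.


Original prefix: /26
Number of subnets: 8 = 2^3
New prefix = 26 - 3 = 23
Supernet: 30.114.104.0/23


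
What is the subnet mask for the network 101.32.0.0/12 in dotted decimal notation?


/12 means 12 network bits, 20 host bits
Binary: 11111111111100000000000000000000
Mask: 255.240.0.0


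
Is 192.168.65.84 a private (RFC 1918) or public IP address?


RFC 1918 private ranges:
  10.0.0.0/8 (10.0.0.0 - 10.255.255.255)
  172.16.0.0/12 (172.16.0.0 - 172.31.255.255)
  192.168.0.0/16 (192.168.0.0 - 192.168.255.255)
Private (in 192.168.0.0/16)


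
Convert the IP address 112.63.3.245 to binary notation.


112 = 01110000
63 = 00111111
3 = 00000011
245 = 11110101
Binary: 01110000.00111111.00000011.11110101


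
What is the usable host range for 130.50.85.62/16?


Network: 130.50.0.0
Broadcast: 130.50.255.255
First usable = network + 1
Last usable = broadcast - 1
Range: 130.50.0.1 to 130.50.255.254


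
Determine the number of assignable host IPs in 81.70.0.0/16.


Host bits = 32 - 16 = 16
Total addresses = 2^16 = 65536
Usable = total - 2 (network and broadcast)
Usable hosts: 65534


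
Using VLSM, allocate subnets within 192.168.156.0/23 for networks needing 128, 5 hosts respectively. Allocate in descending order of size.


128 hosts -> /24 (254 usable): 192.168.156.0/24
5 hosts -> /29 (6 usable): 192.168.157.0/29
Allocation: 192.168.156.0/24 (128 hosts, 254 usable); 192.168.157.0/29 (5 hosts, 6 usable)


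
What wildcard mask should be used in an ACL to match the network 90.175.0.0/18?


Subnet mask: 255.255.192.0
Wildcard = 255.255.255.255 - subnet mask
255 - 255 = 0
255 - 255 = 0
255 - 192 = 63
255 - 0 = 255
Wildcard: 0.0.63.255


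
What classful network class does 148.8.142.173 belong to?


First octet: 148
Binary: 10010100
10xxxxxx -> Class B (128-191)
Class B, default mask 255.255.0.0 (/16)


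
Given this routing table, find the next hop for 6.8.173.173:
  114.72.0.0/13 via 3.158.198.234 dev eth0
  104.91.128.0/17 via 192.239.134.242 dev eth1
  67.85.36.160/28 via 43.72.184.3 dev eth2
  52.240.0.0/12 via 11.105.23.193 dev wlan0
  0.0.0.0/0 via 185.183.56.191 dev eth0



Longest prefix match for 6.8.173.173:
  /13 114.72.0.0: no
  /17 104.91.128.0: no
  /28 67.85.36.160: no
  /12 52.240.0.0: no
  /0 0.0.0.0: MATCH
Selected: next-hop 185.183.56.191 via eth0 (matched /0)


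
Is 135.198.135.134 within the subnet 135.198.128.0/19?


Subnet network: 135.198.128.0
Test IP AND mask: 135.198.128.0
Yes, 135.198.135.134 is in 135.198.128.0/19


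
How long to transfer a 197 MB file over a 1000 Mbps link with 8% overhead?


Effective throughput = 1000 * (1 - 8/100) = 920 Mbps
File size in Mb = 197 * 8 = 1576 Mb
Time = 1576 / 920
Time = 1.713 seconds


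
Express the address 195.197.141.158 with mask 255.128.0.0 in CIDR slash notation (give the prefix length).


Binary: 11111111.10000000.00000000.00000000
Count leading 1s
Prefix: /9


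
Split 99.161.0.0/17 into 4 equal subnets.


New prefix = 17 + 2 = 19
Each subnet has 8192 addresses
  99.161.0.0/19
  99.161.32.0/19
  99.161.64.0/19
  99.161.96.0/19
Subnets: 99.161.0.0/19, 99.161.32.0/19, 99.161.64.0/19, 99.161.96.0/19


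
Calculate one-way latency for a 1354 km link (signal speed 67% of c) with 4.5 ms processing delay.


Speed = 0.67 * 3e5 km/s = 201000 km/s
Propagation delay = 1354 / 201000 = 0.0067 s = 6.7363 ms
Processing delay = 4.5 ms
Total one-way latency = 11.2363 ms


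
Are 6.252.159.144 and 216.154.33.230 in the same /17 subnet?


Mask: 255.255.128.0
6.252.159.144 AND mask = 6.252.128.0
216.154.33.230 AND mask = 216.154.0.0
No, different subnets (6.252.128.0 vs 216.154.0.0)


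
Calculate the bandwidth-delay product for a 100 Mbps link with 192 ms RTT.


BDP = bandwidth * RTT
= 100 Mbps * 192 ms
= 100 * 1e6 * 192 / 1000 bits
= 19200000 bits
= 2400000 bytes
= 2343.75 KB
BDP = 19200000 bits (2400000 bytes)


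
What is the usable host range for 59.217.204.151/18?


Network: 59.217.192.0
Broadcast: 59.217.255.255
First usable = network + 1
Last usable = broadcast - 1
Range: 59.217.192.1 to 59.217.255.254


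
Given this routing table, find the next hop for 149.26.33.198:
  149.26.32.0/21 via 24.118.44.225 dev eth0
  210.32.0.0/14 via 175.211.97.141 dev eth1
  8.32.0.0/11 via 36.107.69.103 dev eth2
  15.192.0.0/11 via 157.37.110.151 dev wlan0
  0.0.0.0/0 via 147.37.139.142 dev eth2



Longest prefix match for 149.26.33.198:
  /21 149.26.32.0: MATCH
  /14 210.32.0.0: no
  /11 8.32.0.0: no
  /11 15.192.0.0: no
  /0 0.0.0.0: MATCH
Selected: next-hop 24.118.44.225 via eth0 (matched /21)


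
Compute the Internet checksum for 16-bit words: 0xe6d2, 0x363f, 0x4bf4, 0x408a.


Sum all words (with carry folding):
+ 0xe6d2 = 0xe6d2
+ 0x363f = 0x1d12
+ 0x4bf4 = 0x6906
+ 0x408a = 0xa990
One's complement: ~0xa990
Checksum = 0x566f


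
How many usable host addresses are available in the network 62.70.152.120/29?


Host bits = 32 - 29 = 3
Total addresses = 2^3 = 8
Usable = total - 2 (network and broadcast)
Usable hosts: 6


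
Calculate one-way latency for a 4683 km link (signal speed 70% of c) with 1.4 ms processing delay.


Speed = 0.7 * 3e5 km/s = 210000 km/s
Propagation delay = 4683 / 210000 = 0.0223 s = 22.3 ms
Processing delay = 1.4 ms
Total one-way latency = 23.7 ms


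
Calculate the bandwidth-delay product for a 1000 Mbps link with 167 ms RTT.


BDP = bandwidth * RTT
= 1000 Mbps * 167 ms
= 1000 * 1e6 * 167 / 1000 bits
= 167000000 bits
= 20875000 bytes
= 20385.7422 KB
BDP = 167000000 bits (20875000 bytes)


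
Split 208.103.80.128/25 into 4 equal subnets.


New prefix = 25 + 2 = 27
Each subnet has 32 addresses
  208.103.80.128/27
  208.103.80.160/27
  208.103.80.192/27
  208.103.80.224/27
Subnets: 208.103.80.128/27, 208.103.80.160/27, 208.103.80.192/27, 208.103.80.224/27


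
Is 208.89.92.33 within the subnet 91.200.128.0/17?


Subnet network: 91.200.128.0
Test IP AND mask: 208.89.0.0
No, 208.89.92.33 is not in 91.200.128.0/17


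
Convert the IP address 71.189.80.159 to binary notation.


71 = 01000111
189 = 10111101
80 = 01010000
159 = 10011111
Binary: 01000111.10111101.01010000.10011111


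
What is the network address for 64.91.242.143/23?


IP:   01000000.01011011.11110010.10001111
Mask: 11111111.11111111.11111110.00000000
AND operation:
Net:  01000000.01011011.11110010.00000000
Network: 64.91.242.0/23


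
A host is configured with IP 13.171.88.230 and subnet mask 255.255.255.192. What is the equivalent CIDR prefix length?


Binary: 11111111.11111111.11111111.11000000
Count leading 1s
Prefix: /26


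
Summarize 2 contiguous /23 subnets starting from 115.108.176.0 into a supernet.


Original prefix: /23
Number of subnets: 2 = 2^1
New prefix = 23 - 1 = 22
Supernet: 115.108.176.0/22


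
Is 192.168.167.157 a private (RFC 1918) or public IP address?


RFC 1918 private ranges:
  10.0.0.0/8 (10.0.0.0 - 10.255.255.255)
  172.16.0.0/12 (172.16.0.0 - 172.31.255.255)
  192.168.0.0/16 (192.168.0.0 - 192.168.255.255)
Private (in 192.168.0.0/16)


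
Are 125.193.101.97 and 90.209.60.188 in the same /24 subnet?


Mask: 255.255.255.0
125.193.101.97 AND mask = 125.193.101.0
90.209.60.188 AND mask = 90.209.60.0
No, different subnets (125.193.101.0 vs 90.209.60.0)


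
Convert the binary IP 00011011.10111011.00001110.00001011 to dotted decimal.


00011011 = 27
10111011 = 187
00001110 = 14
00001011 = 11
IP: 27.187.14.11


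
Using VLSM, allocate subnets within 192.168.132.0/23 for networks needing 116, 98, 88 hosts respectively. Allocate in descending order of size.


116 hosts -> /25 (126 usable): 192.168.132.0/25
98 hosts -> /25 (126 usable): 192.168.132.128/25
88 hosts -> /25 (126 usable): 192.168.133.0/25
Allocation: 192.168.132.0/25 (116 hosts, 126 usable); 192.168.132.128/25 (98 hosts, 126 usable); 192.168.133.0/25 (88 hosts, 126 usable)


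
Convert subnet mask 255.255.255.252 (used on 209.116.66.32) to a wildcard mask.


Subnet mask: 255.255.255.252
Wildcard = 255.255.255.255 - subnet mask
255 - 255 = 0
255 - 255 = 0
255 - 255 = 0
255 - 252 = 3
Wildcard: 0.0.0.3


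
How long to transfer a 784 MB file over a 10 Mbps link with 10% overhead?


Effective throughput = 10 * (1 - 10/100) = 9 Mbps
File size in Mb = 784 * 8 = 6272 Mb
Time = 6272 / 9
Time = 696.8889 seconds


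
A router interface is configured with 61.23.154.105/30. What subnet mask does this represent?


/30 means 30 network bits, 2 host bits
Binary: 11111111111111111111111111111100
Mask: 255.255.255.252


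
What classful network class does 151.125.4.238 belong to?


First octet: 151
Binary: 10010111
10xxxxxx -> Class B (128-191)
Class B, default mask 255.255.0.0 (/16)


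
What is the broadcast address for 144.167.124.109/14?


Network: 144.164.0.0/14
Host bits = 18
Set all host bits to 1:
Broadcast: 144.167.255.255


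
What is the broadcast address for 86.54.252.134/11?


Network: 86.32.0.0/11
Host bits = 21
Set all host bits to 1:
Broadcast: 86.63.255.255


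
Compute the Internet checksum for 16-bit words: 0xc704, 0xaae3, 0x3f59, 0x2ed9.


Sum all words (with carry folding):
+ 0xc704 = 0xc704
+ 0xaae3 = 0x71e8
+ 0x3f59 = 0xb141
+ 0x2ed9 = 0xe01a
One's complement: ~0xe01a
Checksum = 0x1fe5


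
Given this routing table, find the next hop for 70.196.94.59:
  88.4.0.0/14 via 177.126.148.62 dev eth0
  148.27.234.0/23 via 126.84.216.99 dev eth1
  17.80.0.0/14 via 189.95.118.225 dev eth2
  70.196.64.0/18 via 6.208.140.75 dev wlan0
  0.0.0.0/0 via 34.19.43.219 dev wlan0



Longest prefix match for 70.196.94.59:
  /14 88.4.0.0: no
  /23 148.27.234.0: no
  /14 17.80.0.0: no
  /18 70.196.64.0: MATCH
  /0 0.0.0.0: MATCH
Selected: next-hop 6.208.140.75 via wlan0 (matched /18)


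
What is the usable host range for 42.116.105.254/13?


Network: 42.112.0.0
Broadcast: 42.119.255.255
First usable = network + 1
Last usable = broadcast - 1
Range: 42.112.0.1 to 42.119.255.254


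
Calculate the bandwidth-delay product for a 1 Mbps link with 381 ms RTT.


BDP = bandwidth * RTT
= 1 Mbps * 381 ms
= 1 * 1e6 * 381 / 1000 bits
= 381000 bits
= 47625 bytes
= 46.5088 KB
BDP = 381000 bits (47625 bytes)


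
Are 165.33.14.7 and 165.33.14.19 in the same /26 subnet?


Mask: 255.255.255.192
165.33.14.7 AND mask = 165.33.14.0
165.33.14.19 AND mask = 165.33.14.0
Yes, same subnet (165.33.14.0)


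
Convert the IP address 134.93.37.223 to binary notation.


134 = 10000110
93 = 01011101
37 = 00100101
223 = 11011111
Binary: 10000110.01011101.00100101.11011111


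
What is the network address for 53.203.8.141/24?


IP:   00110101.11001011.00001000.10001101
Mask: 11111111.11111111.11111111.00000000
AND operation:
Net:  00110101.11001011.00001000.00000000
Network: 53.203.8.0/24


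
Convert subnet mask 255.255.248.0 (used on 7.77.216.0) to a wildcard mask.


Subnet mask: 255.255.248.0
Wildcard = 255.255.255.255 - subnet mask
255 - 255 = 0
255 - 255 = 0
255 - 248 = 7
255 - 0 = 255
Wildcard: 0.0.7.255


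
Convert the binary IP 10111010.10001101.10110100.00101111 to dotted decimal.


10111010 = 186
10001101 = 141
10110100 = 180
00101111 = 47
IP: 186.141.180.47


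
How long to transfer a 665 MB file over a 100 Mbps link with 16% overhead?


Effective throughput = 100 * (1 - 16/100) = 84 Mbps
File size in Mb = 665 * 8 = 5320 Mb
Time = 5320 / 84
Time = 63.3333 seconds


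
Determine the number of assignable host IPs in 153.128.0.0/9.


Host bits = 32 - 9 = 23
Total addresses = 2^23 = 8388608
Usable = total - 2 (network and broadcast)
Usable hosts: 8388606


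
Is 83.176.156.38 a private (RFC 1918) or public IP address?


RFC 1918 private ranges:
  10.0.0.0/8 (10.0.0.0 - 10.255.255.255)
  172.16.0.0/12 (172.16.0.0 - 172.31.255.255)
  192.168.0.0/16 (192.168.0.0 - 192.168.255.255)
Public (not in any RFC 1918 range)


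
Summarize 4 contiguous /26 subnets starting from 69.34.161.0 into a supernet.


Original prefix: /26
Number of subnets: 4 = 2^2
New prefix = 26 - 2 = 24
Supernet: 69.34.161.0/24


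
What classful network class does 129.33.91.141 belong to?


First octet: 129
Binary: 10000001
10xxxxxx -> Class B (128-191)
Class B, default mask 255.255.0.0 (/16)


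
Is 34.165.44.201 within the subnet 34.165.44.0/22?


Subnet network: 34.165.44.0
Test IP AND mask: 34.165.44.0
Yes, 34.165.44.201 is in 34.165.44.0/22


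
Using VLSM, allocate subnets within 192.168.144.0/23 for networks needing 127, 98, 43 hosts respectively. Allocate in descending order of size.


127 hosts -> /24 (254 usable): 192.168.144.0/24
98 hosts -> /25 (126 usable): 192.168.145.0/25
43 hosts -> /26 (62 usable): 192.168.145.128/26
Allocation: 192.168.144.0/24 (127 hosts, 254 usable); 192.168.145.0/25 (98 hosts, 126 usable); 192.168.145.128/26 (43 hosts, 62 usable)


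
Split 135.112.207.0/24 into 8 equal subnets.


New prefix = 24 + 3 = 27
Each subnet has 32 addresses
  135.112.207.0/27
  135.112.207.32/27
  135.112.207.64/27
  135.112.207.96/27
  135.112.207.128/27
  135.112.207.160/27
  135.112.207.192/27
  135.112.207.224/27
Subnets: 135.112.207.0/27, 135.112.207.32/27, 135.112.207.64/27, 135.112.207.96/27, 135.112.207.128/27, 135.112.207.160/27, 135.112.207.192/27, 135.112.207.224/27


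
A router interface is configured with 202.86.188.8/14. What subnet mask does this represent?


/14 means 14 network bits, 18 host bits
Binary: 11111111111111000000000000000000
Mask: 255.252.0.0


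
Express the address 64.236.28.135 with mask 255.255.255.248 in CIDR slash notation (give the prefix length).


Binary: 11111111.11111111.11111111.11111000
Count leading 1s
Prefix: /29


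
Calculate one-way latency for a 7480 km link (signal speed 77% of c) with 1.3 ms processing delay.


Speed = 0.77 * 3e5 km/s = 231000 km/s
Propagation delay = 7480 / 231000 = 0.0324 s = 32.381 ms
Processing delay = 1.3 ms
Total one-way latency = 33.681 ms


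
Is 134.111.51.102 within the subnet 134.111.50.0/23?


Subnet network: 134.111.50.0
Test IP AND mask: 134.111.50.0
Yes, 134.111.51.102 is in 134.111.50.0/23


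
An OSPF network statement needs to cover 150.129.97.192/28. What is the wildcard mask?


Subnet mask: 255.255.255.240
Wildcard = 255.255.255.255 - subnet mask
255 - 255 = 0
255 - 255 = 0
255 - 255 = 0
255 - 240 = 15
Wildcard: 0.0.0.15


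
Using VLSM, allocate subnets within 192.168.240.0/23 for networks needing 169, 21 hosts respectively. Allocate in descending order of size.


169 hosts -> /24 (254 usable): 192.168.240.0/24
21 hosts -> /27 (30 usable): 192.168.241.0/27
Allocation: 192.168.240.0/24 (169 hosts, 254 usable); 192.168.241.0/27 (21 hosts, 30 usable)


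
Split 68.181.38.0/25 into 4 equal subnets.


New prefix = 25 + 2 = 27
Each subnet has 32 addresses
  68.181.38.0/27
  68.181.38.32/27
  68.181.38.64/27
  68.181.38.96/27
Subnets: 68.181.38.0/27, 68.181.38.32/27, 68.181.38.64/27, 68.181.38.96/27


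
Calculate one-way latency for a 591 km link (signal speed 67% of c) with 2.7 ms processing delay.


Speed = 0.67 * 3e5 km/s = 201000 km/s
Propagation delay = 591 / 201000 = 0.0029 s = 2.9403 ms
Processing delay = 2.7 ms
Total one-way latency = 5.6403 ms


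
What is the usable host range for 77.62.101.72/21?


Network: 77.62.96.0
Broadcast: 77.62.103.255
First usable = network + 1
Last usable = broadcast - 1
Range: 77.62.96.1 to 77.62.103.254


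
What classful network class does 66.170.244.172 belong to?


First octet: 66
Binary: 01000010
0xxxxxxx -> Class A (1-126)
Class A, default mask 255.0.0.0 (/8)


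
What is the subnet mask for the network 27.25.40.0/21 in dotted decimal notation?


/21 means 21 network bits, 11 host bits
Binary: 11111111111111111111100000000000
Mask: 255.255.248.0


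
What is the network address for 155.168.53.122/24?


IP:   10011011.10101000.00110101.01111010
Mask: 11111111.11111111.11111111.00000000
AND operation:
Net:  10011011.10101000.00110101.00000000
Network: 155.168.53.0/24


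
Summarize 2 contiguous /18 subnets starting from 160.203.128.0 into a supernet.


Original prefix: /18
Number of subnets: 2 = 2^1
New prefix = 18 - 1 = 17
Supernet: 160.203.128.0/17


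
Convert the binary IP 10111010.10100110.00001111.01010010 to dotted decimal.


10111010 = 186
10100110 = 166
00001111 = 15
01010010 = 82
IP: 186.166.15.82


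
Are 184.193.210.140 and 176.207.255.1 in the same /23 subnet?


Mask: 255.255.254.0
184.193.210.140 AND mask = 184.193.210.0
176.207.255.1 AND mask = 176.207.254.0
No, different subnets (184.193.210.0 vs 176.207.254.0)


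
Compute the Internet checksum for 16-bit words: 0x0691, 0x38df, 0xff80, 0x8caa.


Sum all words (with carry folding):
+ 0x0691 = 0x0691
+ 0x38df = 0x3f70
+ 0xff80 = 0x3ef1
+ 0x8caa = 0xcb9b
One's complement: ~0xcb9b
Checksum = 0x3464


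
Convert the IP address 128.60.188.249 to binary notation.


128 = 10000000
60 = 00111100
188 = 10111100
249 = 11111001
Binary: 10000000.00111100.10111100.11111001


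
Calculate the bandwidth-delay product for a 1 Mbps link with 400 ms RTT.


BDP = bandwidth * RTT
= 1 Mbps * 400 ms
= 1 * 1e6 * 400 / 1000 bits
= 400000 bits
= 50000 bytes
= 48.8281 KB
BDP = 400000 bits (50000 bytes)


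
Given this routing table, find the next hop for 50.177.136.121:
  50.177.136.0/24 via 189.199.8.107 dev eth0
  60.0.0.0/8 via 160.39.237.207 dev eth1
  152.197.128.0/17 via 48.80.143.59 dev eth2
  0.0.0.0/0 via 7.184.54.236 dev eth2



Longest prefix match for 50.177.136.121:
  /24 50.177.136.0: MATCH
  /8 60.0.0.0: no
  /17 152.197.128.0: no
  /0 0.0.0.0: MATCH
Selected: next-hop 189.199.8.107 via eth0 (matched /24)


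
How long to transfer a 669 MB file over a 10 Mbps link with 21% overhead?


Effective throughput = 10 * (1 - 21/100) = 7.9 Mbps
File size in Mb = 669 * 8 = 5352 Mb
Time = 5352 / 7.9
Time = 677.4684 seconds


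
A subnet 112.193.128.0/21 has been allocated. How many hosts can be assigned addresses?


Host bits = 32 - 21 = 11
Total addresses = 2^11 = 2048
Usable = total - 2 (network and broadcast)
Usable hosts: 2046


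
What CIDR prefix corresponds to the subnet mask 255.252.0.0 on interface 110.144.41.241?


Binary: 11111111.11111100.00000000.00000000
Count leading 1s
Prefix: /14


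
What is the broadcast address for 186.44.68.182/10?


Network: 186.0.0.0/10
Host bits = 22
Set all host bits to 1:
Broadcast: 186.63.255.255


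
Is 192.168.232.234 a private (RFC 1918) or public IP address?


RFC 1918 private ranges:
  10.0.0.0/8 (10.0.0.0 - 10.255.255.255)
  172.16.0.0/12 (172.16.0.0 - 172.31.255.255)
  192.168.0.0/16 (192.168.0.0 - 192.168.255.255)
Private (in 192.168.0.0/16)


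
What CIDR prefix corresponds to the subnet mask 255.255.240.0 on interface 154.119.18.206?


Binary: 11111111.11111111.11110000.00000000
Count leading 1s
Prefix: /20


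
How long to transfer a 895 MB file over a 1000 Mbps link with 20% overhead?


Effective throughput = 1000 * (1 - 20/100) = 800 Mbps
File size in Mb = 895 * 8 = 7160 Mb
Time = 7160 / 800
Time = 8.95 seconds


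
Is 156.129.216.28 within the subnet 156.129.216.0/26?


Subnet network: 156.129.216.0
Test IP AND mask: 156.129.216.0
Yes, 156.129.216.28 is in 156.129.216.0/26


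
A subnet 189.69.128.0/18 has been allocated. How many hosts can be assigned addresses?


Host bits = 32 - 18 = 14
Total addresses = 2^14 = 16384
Usable = total - 2 (network and broadcast)
Usable hosts: 16382


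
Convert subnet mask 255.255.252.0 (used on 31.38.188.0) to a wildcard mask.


Subnet mask: 255.255.252.0
Wildcard = 255.255.255.255 - subnet mask
255 - 255 = 0
255 - 255 = 0
255 - 252 = 3
255 - 0 = 255
Wildcard: 0.0.3.255


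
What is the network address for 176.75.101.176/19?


IP:   10110000.01001011.01100101.10110000
Mask: 11111111.11111111.11100000.00000000
AND operation:
Net:  10110000.01001011.01100000.00000000
Network: 176.75.96.0/19


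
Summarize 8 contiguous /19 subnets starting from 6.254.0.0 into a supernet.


Original prefix: /19
Number of subnets: 8 = 2^3
New prefix = 19 - 3 = 16
Supernet: 6.254.0.0/16


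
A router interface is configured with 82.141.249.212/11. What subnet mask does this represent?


/11 means 11 network bits, 21 host bits
Binary: 11111111111000000000000000000000
Mask: 255.224.0.0


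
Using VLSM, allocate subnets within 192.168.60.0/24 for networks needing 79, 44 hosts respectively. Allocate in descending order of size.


79 hosts -> /25 (126 usable): 192.168.60.0/25
44 hosts -> /26 (62 usable): 192.168.60.128/26
Allocation: 192.168.60.0/25 (79 hosts, 126 usable); 192.168.60.128/26 (44 hosts, 62 usable)


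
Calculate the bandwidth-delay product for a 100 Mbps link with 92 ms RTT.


BDP = bandwidth * RTT
= 100 Mbps * 92 ms
= 100 * 1e6 * 92 / 1000 bits
= 9200000 bits
= 1150000 bytes
= 1123.0469 KB
BDP = 9200000 bits (1150000 bytes)


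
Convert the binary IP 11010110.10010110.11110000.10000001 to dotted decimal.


11010110 = 214
10010110 = 150
11110000 = 240
10000001 = 129
IP: 214.150.240.129


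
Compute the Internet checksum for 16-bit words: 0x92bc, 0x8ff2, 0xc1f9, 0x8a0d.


Sum all words (with carry folding):
+ 0x92bc = 0x92bc
+ 0x8ff2 = 0x22af
+ 0xc1f9 = 0xe4a8
+ 0x8a0d = 0x6eb6
One's complement: ~0x6eb6
Checksum = 0x9149
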